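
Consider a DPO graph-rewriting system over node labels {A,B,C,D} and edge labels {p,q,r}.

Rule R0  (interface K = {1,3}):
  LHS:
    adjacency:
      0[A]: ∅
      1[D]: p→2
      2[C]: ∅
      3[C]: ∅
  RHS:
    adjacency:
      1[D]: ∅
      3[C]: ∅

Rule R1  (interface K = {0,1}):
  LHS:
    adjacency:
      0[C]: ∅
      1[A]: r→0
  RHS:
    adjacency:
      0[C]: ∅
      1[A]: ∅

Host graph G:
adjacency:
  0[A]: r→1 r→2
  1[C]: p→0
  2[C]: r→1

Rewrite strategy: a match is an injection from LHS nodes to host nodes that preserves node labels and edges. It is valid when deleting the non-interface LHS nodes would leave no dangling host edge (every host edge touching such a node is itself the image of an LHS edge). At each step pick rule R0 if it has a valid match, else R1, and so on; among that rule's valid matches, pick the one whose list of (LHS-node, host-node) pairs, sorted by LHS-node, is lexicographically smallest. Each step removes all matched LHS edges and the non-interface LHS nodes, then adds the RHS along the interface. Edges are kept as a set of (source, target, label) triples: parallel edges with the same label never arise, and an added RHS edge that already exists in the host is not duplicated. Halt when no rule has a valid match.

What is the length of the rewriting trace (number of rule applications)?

Answer: 2

Rewrite trace:
[0] host  ⇒  3 nodes, 4 edges  {0-r->1 0-r->2 1-p->0 2-r->1}
[1] R1 @ {0↦1, 1↦0}  ⇒  3 nodes, 3 edges  {0-r->2 1-p->0 2-r->1}
[2] R1 @ {0↦2, 1↦0}  ⇒  3 nodes, 2 edges  {1-p->0 2-r->1}
final graph: no rule applies after step 2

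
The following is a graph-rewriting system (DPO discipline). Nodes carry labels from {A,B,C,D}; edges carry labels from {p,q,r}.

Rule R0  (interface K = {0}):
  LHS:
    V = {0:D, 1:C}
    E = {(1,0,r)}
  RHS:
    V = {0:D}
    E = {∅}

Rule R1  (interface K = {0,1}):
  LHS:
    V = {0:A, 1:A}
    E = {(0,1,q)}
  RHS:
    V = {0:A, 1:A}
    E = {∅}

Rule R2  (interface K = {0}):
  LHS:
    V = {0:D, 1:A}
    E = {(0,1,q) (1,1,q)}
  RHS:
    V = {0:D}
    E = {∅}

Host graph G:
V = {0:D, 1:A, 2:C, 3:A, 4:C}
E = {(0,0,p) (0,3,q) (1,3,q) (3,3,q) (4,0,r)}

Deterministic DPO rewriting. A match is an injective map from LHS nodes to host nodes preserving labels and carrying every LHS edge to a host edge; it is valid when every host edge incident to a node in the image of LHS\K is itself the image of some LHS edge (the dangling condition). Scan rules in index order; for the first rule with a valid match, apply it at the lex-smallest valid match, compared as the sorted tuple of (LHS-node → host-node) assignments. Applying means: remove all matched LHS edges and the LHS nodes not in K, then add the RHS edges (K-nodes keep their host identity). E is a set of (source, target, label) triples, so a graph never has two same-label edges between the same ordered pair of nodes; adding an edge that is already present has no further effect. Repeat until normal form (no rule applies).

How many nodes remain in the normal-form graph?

Answer: 3

Derivation:
start.  V:5 E:5  edges: 0-p->0 0-q->3 1-q->3 3-q->3 4-r->0
1. fire R0 via {0↦0, 1↦4}  →  V:4 E:4  edges: 0-p->0 0-q->3 1-q->3 3-q->3
2. fire R1 via {0↦1, 1↦3}  →  V:4 E:3  edges: 0-p->0 0-q->3 3-q->3
3. fire R2 via {0↦0, 1↦3}  →  V:3 E:1  edges: 0-p->0
halt: no rule applies after step 3
NF nodes: {0:D, 1:A, 2:C}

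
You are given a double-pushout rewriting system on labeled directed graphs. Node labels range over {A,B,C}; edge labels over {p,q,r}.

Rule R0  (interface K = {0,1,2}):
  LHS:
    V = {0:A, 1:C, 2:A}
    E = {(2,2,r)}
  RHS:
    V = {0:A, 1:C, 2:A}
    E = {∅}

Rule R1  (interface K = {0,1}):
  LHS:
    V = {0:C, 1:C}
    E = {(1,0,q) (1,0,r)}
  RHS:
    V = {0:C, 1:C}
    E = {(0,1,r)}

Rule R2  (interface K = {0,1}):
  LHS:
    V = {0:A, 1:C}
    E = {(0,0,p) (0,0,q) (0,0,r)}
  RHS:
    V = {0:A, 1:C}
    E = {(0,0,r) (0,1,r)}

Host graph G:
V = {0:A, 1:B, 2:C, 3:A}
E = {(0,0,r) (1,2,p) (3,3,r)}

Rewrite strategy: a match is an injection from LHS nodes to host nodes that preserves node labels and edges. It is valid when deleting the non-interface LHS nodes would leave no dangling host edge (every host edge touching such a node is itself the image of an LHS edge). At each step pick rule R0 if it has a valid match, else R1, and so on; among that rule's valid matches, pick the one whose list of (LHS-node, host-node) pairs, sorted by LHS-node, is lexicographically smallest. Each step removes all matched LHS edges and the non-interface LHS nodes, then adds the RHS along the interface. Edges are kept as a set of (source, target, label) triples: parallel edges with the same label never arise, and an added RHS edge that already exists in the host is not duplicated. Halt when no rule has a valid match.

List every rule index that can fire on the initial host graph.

Answer: [R0]

Rewrite trace:
R0: 2 valid matches — {0↦0, 1↦2, 2↦3}, {0↦3, 1↦2, 2↦0}
R1: no valid match — LHS pattern not found
R2: no valid match — LHS pattern not found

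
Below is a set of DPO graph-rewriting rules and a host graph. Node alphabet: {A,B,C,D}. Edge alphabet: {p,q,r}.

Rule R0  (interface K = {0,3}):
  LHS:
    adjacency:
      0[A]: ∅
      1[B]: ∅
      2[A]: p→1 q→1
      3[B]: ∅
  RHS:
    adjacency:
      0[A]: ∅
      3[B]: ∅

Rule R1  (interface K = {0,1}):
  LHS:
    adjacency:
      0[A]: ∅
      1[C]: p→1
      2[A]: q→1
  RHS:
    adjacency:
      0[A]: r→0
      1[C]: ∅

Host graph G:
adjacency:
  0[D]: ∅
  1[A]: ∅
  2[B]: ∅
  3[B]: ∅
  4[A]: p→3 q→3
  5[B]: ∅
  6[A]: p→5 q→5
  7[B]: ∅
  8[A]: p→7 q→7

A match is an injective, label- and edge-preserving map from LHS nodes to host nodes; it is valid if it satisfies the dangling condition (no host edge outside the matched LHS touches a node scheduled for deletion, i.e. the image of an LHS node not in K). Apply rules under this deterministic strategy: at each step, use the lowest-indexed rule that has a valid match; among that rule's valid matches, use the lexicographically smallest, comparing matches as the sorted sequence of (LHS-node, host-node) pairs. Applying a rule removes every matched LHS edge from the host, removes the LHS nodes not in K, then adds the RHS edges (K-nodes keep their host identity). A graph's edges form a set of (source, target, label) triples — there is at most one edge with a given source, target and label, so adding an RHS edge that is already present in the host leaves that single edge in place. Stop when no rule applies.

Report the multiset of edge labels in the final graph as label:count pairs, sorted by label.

initial: |V|=9 |E|=6  E = 4-p->3 4-q->3 6-p->5 6-q->5 8-p->7 8-q->7
step 1: apply R0 at {0↦1, 1↦3, 2↦4, 3↦2}  → |V|=7 |E|=4  E = 6-p->5 6-q->5 8-p->7 8-q->7
step 2: apply R0 at {0↦1, 1↦5, 2↦6, 3↦2}  → |V|=5 |E|=2  E = 8-p->7 8-q->7
step 3: apply R0 at {0↦1, 1↦7, 2↦8, 3↦2}  → |V|=3 |E|=0  E = ∅
halt: no rule applies after step 3
NF edges: []

Answer: (no edges)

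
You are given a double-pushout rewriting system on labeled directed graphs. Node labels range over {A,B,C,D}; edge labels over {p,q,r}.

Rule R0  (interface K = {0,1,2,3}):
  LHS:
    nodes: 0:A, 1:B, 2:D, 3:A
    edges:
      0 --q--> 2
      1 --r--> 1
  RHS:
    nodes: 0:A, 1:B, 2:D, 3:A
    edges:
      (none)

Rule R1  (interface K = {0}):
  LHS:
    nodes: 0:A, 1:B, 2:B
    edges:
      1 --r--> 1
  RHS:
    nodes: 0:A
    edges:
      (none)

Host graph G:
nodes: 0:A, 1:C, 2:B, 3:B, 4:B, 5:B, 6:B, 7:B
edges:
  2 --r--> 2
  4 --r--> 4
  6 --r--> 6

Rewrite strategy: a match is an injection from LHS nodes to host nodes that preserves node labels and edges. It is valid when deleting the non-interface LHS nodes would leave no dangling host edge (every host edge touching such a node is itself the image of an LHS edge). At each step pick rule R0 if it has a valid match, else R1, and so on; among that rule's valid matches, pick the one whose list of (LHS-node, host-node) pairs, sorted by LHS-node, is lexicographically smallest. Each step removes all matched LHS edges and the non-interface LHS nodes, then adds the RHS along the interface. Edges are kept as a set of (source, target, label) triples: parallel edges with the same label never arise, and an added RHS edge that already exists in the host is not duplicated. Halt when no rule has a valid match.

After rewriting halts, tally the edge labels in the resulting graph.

Answer: (no edges)

Steps:
[0] host  ⇒  8 nodes, 3 edges  {2-r->2 4-r->4 6-r->6}
[1] R1 @ {0↦0, 1↦2, 2↦3}  ⇒  6 nodes, 2 edges  {4-r->4 6-r->6}
[2] R1 @ {0↦0, 1↦4, 2↦5}  ⇒  4 nodes, 1 edges  {6-r->6}
[3] R1 @ {0↦0, 1↦6, 2↦7}  ⇒  2 nodes, 0 edges  {∅}
final graph: no rule applies after step 3
NF edges: []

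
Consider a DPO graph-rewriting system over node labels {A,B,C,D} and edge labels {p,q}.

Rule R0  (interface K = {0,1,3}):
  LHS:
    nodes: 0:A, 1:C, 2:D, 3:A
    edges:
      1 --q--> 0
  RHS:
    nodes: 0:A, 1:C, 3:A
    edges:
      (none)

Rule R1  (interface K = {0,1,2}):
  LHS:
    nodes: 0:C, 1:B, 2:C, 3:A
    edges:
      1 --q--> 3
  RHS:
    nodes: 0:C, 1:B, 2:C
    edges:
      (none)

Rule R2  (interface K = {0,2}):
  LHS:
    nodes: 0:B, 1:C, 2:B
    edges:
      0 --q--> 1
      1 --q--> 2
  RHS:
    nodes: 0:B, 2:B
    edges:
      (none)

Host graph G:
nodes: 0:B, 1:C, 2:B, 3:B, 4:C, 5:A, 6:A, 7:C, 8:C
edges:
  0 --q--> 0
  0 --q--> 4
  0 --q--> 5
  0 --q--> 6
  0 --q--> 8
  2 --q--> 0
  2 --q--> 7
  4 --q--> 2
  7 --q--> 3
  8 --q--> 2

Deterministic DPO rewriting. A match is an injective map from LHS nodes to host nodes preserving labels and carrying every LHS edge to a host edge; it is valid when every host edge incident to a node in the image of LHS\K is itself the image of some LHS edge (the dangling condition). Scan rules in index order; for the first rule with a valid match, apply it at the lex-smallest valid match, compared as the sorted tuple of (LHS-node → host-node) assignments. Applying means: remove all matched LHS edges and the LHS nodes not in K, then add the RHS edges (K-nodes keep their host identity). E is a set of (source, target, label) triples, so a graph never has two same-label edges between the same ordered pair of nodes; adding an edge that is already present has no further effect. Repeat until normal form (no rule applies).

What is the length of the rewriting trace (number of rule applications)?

[0] host  ⇒  9 nodes, 10 edges  {0-q->0 0-q->4 0-q->5 0-q->6 0-q->8 2-q->0 2-q->7 4-q->2 7-q->3 8-q->2}
[1] R1 @ {0↦1, 1↦0, 2↦4, 3↦5}  ⇒  8 nodes, 9 edges  {0-q->0 0-q->4 0-q->6 0-q->8 2-q->0 2-q->7 4-q->2 7-q->3 8-q->2}
[2] R1 @ {0↦1, 1↦0, 2↦4, 3↦6}  ⇒  7 nodes, 8 edges  {0-q->0 0-q->4 0-q->8 2-q->0 2-q->7 4-q->2 7-q->3 8-q->2}
[3] R2 @ {0↦0, 1↦4, 2↦2}  ⇒  6 nodes, 6 edges  {0-q->0 0-q->8 2-q->0 2-q->7 7-q->3 8-q->2}
[4] R2 @ {0↦0, 1↦8, 2↦2}  ⇒  5 nodes, 4 edges  {0-q->0 2-q->0 2-q->7 7-q->3}
[5] R2 @ {0↦2, 1↦7, 2↦3}  ⇒  4 nodes, 2 edges  {0-q->0 2-q->0}
halt: no rule applies after step 5

Answer: 5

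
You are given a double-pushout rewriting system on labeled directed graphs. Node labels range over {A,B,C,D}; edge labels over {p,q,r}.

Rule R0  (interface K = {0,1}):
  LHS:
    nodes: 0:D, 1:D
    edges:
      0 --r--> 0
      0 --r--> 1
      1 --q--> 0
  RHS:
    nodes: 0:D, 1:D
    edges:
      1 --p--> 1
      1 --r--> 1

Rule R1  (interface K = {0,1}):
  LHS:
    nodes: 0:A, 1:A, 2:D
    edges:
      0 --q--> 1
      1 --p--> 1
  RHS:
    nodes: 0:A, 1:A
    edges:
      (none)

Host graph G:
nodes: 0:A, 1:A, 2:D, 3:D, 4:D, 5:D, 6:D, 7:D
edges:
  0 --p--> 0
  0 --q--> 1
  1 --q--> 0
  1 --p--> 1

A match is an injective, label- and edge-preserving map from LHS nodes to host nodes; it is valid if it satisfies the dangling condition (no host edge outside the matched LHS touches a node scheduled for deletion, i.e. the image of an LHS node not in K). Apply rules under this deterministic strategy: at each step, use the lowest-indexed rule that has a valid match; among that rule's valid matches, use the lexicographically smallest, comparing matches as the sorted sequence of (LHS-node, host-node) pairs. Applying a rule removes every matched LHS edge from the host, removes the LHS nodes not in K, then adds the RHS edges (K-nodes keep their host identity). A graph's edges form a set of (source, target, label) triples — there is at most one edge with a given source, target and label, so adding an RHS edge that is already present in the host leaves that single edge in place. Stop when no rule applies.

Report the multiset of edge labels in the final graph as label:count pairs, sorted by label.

Answer: (no edges)

Rewrite trace:
[0] host  ⇒  8 nodes, 4 edges  {0-p->0 0-q->1 1-q->0 1-p->1}
[1] R1 @ {0↦0, 1↦1, 2↦2}  ⇒  7 nodes, 2 edges  {0-p->0 1-q->0}
[2] R1 @ {0↦1, 1↦0, 2↦3}  ⇒  6 nodes, 0 edges  {∅}
halt: no rule applies after step 2
NF edges: []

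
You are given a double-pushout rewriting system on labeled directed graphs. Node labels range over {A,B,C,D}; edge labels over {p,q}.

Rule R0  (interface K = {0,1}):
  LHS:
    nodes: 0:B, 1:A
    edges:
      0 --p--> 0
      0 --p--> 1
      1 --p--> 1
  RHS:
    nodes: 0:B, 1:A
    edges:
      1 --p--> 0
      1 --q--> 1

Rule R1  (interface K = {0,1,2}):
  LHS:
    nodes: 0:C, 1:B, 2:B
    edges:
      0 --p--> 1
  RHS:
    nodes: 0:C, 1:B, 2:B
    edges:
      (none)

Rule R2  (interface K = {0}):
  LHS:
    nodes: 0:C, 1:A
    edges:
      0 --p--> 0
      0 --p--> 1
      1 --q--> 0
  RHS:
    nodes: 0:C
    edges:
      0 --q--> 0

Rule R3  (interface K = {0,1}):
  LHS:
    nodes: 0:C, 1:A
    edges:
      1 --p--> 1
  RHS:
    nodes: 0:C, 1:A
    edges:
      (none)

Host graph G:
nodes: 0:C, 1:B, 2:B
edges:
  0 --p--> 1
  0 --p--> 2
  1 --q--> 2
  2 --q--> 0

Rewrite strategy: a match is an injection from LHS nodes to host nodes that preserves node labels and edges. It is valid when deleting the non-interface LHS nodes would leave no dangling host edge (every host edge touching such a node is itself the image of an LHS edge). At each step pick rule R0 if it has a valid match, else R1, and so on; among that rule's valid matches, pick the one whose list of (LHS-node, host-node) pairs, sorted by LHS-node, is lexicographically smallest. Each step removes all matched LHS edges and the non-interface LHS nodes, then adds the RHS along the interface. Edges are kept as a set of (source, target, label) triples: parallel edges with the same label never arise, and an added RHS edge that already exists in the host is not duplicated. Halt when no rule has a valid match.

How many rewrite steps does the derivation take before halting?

Answer: 2

Derivation:
start.  V:3 E:4  edges: 0-p->1 0-p->2 1-q->2 2-q->0
1. fire R1 via {0↦0, 1↦1, 2↦2}  →  V:3 E:3  edges: 0-p->2 1-q->2 2-q->0
2. fire R1 via {0↦0, 1↦2, 2↦1}  →  V:3 E:2  edges: 1-q->2 2-q->0
final graph: no rule applies after step 2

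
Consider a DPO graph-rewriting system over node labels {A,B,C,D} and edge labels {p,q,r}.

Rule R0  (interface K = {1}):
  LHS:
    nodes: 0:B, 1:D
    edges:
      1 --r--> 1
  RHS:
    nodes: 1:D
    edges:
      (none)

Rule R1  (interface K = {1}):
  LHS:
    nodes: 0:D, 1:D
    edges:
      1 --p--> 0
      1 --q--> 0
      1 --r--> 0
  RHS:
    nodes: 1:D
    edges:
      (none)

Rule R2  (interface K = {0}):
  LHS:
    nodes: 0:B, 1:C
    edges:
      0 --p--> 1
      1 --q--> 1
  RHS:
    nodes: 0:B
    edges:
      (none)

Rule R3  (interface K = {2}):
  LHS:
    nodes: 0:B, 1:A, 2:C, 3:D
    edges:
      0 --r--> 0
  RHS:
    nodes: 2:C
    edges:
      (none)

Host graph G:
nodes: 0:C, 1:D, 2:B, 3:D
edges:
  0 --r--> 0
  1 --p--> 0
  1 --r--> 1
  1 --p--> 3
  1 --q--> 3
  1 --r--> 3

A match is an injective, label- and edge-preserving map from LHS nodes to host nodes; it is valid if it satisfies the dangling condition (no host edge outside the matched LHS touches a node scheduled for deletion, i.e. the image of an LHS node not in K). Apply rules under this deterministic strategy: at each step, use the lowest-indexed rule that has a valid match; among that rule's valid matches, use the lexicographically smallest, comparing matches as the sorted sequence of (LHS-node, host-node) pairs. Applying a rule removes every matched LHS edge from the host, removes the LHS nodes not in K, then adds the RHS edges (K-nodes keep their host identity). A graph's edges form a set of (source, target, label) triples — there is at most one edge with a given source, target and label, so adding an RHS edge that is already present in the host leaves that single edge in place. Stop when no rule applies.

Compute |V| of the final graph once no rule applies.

Answer: 2

Rewrite trace:
[0] host  ⇒  4 nodes, 6 edges  {0-r->0 1-p->0 1-r->1 1-p->3 1-q->3 1-r->3}
[1] R0 @ {0↦2, 1↦1}  ⇒  3 nodes, 5 edges  {0-r->0 1-p->0 1-p->3 1-q->3 1-r->3}
[2] R1 @ {0↦3, 1↦1}  ⇒  2 nodes, 2 edges  {0-r->0 1-p->0}
final graph: no rule applies after step 2
NF nodes: {0:C, 1:D}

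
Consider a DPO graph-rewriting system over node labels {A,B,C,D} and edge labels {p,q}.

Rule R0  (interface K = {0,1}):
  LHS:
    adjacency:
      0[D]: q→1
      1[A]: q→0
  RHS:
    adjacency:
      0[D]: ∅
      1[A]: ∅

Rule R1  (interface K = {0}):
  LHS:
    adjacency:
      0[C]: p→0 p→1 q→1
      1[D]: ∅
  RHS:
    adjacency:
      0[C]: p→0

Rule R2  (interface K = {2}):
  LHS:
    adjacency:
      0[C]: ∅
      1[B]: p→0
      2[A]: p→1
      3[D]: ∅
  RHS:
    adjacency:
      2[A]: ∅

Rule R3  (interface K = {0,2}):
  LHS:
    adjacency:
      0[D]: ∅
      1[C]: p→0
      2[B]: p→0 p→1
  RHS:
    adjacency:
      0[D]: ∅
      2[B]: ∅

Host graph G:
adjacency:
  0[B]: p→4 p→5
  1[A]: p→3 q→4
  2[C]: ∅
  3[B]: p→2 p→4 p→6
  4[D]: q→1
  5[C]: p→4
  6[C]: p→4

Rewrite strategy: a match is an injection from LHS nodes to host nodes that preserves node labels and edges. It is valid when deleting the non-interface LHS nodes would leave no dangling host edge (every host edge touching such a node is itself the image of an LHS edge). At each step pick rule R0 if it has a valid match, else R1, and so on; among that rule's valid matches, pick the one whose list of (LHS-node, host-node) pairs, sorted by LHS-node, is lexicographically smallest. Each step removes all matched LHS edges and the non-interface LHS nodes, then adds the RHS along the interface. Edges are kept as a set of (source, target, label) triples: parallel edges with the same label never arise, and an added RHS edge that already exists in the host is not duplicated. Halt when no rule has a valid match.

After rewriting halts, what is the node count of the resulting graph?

start.  V:7 E:10  edges: 0-p->4 0-p->5 1-p->3 1-q->4 3-p->2 3-p->4 3-p->6 4-q->1 5-p->4 6-p->4
1. fire R0 via {0↦4, 1↦1}  →  V:7 E:8  edges: 0-p->4 0-p->5 1-p->3 3-p->2 3-p->4 3-p->6 5-p->4 6-p->4
2. fire R3 via {0↦4, 1↦5, 2↦0}  →  V:6 E:5  edges: 1-p->3 3-p->2 3-p->4 3-p->6 6-p->4
3. fire R3 via {0↦4, 1↦6, 2↦3}  →  V:5 E:2  edges: 1-p->3 3-p->2
4. fire R2 via {0↦2, 1↦3, 2↦1, 3↦4}  →  V:2 E:0  edges: ∅
halt: no rule applies after step 4
NF nodes: {0:B, 1:A}

Answer: 2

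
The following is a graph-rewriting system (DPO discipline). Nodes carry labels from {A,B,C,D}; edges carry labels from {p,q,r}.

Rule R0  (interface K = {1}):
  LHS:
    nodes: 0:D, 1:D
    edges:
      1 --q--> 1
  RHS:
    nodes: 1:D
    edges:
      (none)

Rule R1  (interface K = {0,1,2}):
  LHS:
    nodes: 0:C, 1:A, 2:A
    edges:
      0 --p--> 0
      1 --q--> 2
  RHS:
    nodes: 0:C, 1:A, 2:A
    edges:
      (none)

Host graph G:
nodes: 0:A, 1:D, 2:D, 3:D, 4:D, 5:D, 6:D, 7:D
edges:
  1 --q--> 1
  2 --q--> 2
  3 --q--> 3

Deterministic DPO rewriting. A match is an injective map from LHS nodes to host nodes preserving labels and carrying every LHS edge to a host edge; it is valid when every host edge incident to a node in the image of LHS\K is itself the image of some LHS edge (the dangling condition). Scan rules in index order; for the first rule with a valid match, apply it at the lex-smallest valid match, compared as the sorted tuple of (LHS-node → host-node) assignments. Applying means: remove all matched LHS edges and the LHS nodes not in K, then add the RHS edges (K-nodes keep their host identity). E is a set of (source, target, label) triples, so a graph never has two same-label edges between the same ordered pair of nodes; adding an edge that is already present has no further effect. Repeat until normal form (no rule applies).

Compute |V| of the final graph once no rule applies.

start.  V:8 E:3  edges: 1-q->1 2-q->2 3-q->3
1. fire R0 via {0↦4, 1↦1}  →  V:7 E:2  edges: 2-q->2 3-q->3
2. fire R0 via {0↦1, 1↦2}  →  V:6 E:1  edges: 3-q->3
3. fire R0 via {0↦2, 1↦3}  →  V:5 E:0  edges: ∅
normal form: no rule applies after step 3
NF nodes: {0:A, 3:D, 5:D, 6:D, 7:D}

Answer: 5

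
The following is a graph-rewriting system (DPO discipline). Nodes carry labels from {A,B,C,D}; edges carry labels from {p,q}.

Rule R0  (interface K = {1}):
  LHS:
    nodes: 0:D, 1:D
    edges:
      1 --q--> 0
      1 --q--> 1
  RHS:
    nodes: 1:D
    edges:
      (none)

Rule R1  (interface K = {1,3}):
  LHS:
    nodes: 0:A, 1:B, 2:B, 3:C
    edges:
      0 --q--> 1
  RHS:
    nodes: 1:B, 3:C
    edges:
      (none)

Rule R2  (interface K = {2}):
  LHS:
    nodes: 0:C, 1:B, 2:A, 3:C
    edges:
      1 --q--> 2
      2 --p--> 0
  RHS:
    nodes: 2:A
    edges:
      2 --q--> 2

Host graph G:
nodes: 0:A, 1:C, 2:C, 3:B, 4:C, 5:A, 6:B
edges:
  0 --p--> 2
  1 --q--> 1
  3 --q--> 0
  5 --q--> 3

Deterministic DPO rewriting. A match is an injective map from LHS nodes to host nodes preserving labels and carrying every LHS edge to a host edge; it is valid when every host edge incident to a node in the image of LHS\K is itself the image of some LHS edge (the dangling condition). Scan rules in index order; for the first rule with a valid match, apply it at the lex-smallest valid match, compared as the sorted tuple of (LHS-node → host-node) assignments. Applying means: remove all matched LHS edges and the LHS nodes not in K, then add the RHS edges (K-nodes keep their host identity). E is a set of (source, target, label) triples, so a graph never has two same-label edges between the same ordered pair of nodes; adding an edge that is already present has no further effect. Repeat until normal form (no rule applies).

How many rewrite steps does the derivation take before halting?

Answer: 2

Derivation:
[0] host  ⇒  7 nodes, 4 edges  {0-p->2 1-q->1 3-q->0 5-q->3}
[1] R1 @ {0↦5, 1↦3, 2↦6, 3↦1}  ⇒  5 nodes, 3 edges  {0-p->2 1-q->1 3-q->0}
[2] R2 @ {0↦2, 1↦3, 2↦0, 3↦4}  ⇒  2 nodes, 2 edges  {0-q->0 1-q->1}
final graph: no rule applies after step 2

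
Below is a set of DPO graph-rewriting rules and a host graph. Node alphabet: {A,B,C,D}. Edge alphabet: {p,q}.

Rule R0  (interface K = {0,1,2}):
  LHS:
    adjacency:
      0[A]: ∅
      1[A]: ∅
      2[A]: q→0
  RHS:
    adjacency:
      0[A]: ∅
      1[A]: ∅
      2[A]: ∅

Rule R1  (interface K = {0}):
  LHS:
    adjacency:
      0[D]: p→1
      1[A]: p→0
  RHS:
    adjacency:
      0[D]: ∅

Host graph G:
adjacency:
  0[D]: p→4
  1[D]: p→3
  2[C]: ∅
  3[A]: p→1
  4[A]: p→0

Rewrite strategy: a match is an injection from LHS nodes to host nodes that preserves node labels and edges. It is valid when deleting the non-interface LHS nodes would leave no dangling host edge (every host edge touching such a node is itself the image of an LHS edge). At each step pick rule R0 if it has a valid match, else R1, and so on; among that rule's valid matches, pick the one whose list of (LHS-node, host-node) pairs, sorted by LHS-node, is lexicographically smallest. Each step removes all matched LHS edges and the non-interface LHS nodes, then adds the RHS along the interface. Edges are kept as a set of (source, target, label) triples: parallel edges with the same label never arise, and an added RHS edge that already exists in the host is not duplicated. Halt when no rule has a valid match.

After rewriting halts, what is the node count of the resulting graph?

initial: |V|=5 |E|=4  E = 0-p->4 1-p->3 3-p->1 4-p->0
step 1: apply R1 at {0↦0, 1↦4}  → |V|=4 |E|=2  E = 1-p->3 3-p->1
step 2: apply R1 at {0↦1, 1↦3}  → |V|=3 |E|=0  E = ∅
final graph: no rule applies after step 2
NF nodes: {0:D, 1:D, 2:C}

Answer: 3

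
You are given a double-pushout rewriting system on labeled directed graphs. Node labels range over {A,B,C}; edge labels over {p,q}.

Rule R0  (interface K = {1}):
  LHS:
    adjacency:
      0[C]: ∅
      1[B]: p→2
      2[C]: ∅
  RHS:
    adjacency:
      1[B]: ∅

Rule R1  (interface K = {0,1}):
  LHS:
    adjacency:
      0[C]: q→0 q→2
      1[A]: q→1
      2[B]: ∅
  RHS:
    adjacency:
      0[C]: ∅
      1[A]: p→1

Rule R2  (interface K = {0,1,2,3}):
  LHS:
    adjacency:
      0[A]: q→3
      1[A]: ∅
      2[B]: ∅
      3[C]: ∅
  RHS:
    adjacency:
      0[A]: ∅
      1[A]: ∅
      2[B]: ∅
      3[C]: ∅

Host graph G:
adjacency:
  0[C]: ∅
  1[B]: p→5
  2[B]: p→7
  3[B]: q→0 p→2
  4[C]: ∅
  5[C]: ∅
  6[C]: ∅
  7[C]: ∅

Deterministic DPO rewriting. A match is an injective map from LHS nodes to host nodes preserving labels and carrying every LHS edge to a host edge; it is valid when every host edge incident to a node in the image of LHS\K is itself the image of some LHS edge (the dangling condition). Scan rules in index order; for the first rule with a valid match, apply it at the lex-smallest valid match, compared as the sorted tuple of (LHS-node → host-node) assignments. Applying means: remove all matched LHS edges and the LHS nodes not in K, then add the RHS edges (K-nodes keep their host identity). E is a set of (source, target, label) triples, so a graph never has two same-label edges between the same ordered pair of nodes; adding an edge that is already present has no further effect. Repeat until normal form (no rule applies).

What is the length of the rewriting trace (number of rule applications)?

Answer: 2

Rewrite trace:
initial: |V|=8 |E|=4  E = 1-p->5 2-p->7 3-q->0 3-p->2
step 1: apply R0 at {0↦4, 1↦1, 2↦5}  → |V|=6 |E|=3  E = 2-p->7 3-q->0 3-p->2
step 2: apply R0 at {0↦6, 1↦2, 2↦7}  → |V|=4 |E|=2  E = 3-q->0 3-p->2
normal form: no rule applies after step 2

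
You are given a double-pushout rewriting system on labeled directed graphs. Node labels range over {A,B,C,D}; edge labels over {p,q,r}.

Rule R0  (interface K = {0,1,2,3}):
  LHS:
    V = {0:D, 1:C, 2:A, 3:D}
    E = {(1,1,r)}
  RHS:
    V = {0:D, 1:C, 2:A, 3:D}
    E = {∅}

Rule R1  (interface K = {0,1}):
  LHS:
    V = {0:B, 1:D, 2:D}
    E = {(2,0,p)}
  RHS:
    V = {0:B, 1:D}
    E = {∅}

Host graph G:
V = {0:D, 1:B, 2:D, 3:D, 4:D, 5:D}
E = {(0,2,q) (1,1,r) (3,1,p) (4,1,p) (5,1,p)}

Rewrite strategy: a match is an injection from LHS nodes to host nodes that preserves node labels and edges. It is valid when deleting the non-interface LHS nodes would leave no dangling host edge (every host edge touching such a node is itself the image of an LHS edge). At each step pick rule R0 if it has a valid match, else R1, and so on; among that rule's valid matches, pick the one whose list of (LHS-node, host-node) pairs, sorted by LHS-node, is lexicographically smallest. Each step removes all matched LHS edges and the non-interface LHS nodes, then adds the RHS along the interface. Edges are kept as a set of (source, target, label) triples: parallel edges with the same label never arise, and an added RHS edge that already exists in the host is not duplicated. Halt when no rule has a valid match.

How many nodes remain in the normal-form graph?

initial: |V|=6 |E|=5  E = 0-q->2 1-r->1 3-p->1 4-p->1 5-p->1
step 1: apply R1 at {0↦1, 1↦0, 2↦3}  → |V|=5 |E|=4  E = 0-q->2 1-r->1 4-p->1 5-p->1
step 2: apply R1 at {0↦1, 1↦0, 2↦4}  → |V|=4 |E|=3  E = 0-q->2 1-r->1 5-p->1
step 3: apply R1 at {0↦1, 1↦0, 2↦5}  → |V|=3 |E|=2  E = 0-q->2 1-r->1
normal form: no rule applies after step 3
NF nodes: {0:D, 1:B, 2:D}

Answer: 3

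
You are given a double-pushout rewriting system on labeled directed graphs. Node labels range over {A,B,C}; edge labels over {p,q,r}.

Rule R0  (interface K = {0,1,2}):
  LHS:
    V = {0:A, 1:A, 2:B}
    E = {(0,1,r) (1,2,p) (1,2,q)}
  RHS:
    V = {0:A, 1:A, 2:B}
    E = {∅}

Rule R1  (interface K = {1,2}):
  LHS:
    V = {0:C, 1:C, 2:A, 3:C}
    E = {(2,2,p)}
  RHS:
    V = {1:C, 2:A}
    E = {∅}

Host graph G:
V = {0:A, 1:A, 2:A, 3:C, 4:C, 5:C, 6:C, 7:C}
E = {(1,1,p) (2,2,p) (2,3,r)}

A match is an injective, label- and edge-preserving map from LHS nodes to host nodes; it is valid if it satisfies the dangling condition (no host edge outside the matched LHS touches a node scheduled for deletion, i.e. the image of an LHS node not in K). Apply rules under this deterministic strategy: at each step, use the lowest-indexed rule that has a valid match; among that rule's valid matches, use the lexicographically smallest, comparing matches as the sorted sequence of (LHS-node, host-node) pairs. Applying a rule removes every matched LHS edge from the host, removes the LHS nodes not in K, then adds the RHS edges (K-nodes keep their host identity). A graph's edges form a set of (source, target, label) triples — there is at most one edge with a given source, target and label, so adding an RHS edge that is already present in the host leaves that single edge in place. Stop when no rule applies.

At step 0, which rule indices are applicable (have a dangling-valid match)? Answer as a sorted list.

R0: no valid match — LHS pattern not found
R1: 72 valid matches — {0↦4, 1↦3, 2↦1, 3↦5}, {0↦4, 1↦3, 2↦1, 3↦6}, {0↦4, 1↦3, 2↦1, 3↦7} (+69 more)

Answer: [R1]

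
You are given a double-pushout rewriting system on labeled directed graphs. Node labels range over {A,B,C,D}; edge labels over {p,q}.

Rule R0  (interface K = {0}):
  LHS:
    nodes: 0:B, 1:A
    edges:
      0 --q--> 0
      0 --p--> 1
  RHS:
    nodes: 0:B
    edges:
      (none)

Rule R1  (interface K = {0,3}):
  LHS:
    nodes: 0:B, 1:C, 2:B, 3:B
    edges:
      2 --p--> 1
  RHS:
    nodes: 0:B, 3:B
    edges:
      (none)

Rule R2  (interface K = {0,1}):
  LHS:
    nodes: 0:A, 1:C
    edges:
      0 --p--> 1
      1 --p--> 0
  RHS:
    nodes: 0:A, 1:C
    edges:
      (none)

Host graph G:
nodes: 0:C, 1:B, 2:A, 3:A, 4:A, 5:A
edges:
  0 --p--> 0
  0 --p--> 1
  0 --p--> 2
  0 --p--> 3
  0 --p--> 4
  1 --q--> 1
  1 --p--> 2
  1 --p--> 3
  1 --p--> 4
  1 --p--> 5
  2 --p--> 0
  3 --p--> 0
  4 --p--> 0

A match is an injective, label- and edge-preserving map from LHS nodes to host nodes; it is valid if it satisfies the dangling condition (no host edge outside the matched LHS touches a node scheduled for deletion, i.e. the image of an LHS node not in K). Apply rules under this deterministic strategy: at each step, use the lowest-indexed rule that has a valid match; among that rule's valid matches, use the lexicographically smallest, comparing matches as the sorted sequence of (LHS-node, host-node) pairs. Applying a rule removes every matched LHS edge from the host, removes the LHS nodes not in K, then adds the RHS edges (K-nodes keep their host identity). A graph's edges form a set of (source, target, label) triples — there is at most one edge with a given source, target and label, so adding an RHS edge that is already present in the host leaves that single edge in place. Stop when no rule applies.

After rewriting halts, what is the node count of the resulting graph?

Answer: 5

Derivation:
[0] host  ⇒  6 nodes, 13 edges  {0-p->0 0-p->1 0-p->2 0-p->3 0-p->4 1-q->1 1-p->2 1-p->3 1-p->4 1-p->5 2-p->0 3-p->0 4-p->0}
[1] R0 @ {0↦1, 1↦5}  ⇒  5 nodes, 11 edges  {0-p->0 0-p->1 0-p->2 0-p->3 0-p->4 1-p->2 1-p->3 1-p->4 2-p->0 3-p->0 4-p->0}
[2] R2 @ {0↦2, 1↦0}  ⇒  5 nodes, 9 edges  {0-p->0 0-p->1 0-p->3 0-p->4 1-p->2 1-p->3 1-p->4 3-p->0 4-p->0}
[3] R2 @ {0↦3, 1↦0}  ⇒  5 nodes, 7 edges  {0-p->0 0-p->1 0-p->4 1-p->2 1-p->3 1-p->4 4-p->0}
[4] R2 @ {0↦4, 1↦0}  ⇒  5 nodes, 5 edges  {0-p->0 0-p->1 1-p->2 1-p->3 1-p->4}
final graph: no rule applies after step 4
NF nodes: {0:C, 1:B, 2:A, 3:A, 4:A}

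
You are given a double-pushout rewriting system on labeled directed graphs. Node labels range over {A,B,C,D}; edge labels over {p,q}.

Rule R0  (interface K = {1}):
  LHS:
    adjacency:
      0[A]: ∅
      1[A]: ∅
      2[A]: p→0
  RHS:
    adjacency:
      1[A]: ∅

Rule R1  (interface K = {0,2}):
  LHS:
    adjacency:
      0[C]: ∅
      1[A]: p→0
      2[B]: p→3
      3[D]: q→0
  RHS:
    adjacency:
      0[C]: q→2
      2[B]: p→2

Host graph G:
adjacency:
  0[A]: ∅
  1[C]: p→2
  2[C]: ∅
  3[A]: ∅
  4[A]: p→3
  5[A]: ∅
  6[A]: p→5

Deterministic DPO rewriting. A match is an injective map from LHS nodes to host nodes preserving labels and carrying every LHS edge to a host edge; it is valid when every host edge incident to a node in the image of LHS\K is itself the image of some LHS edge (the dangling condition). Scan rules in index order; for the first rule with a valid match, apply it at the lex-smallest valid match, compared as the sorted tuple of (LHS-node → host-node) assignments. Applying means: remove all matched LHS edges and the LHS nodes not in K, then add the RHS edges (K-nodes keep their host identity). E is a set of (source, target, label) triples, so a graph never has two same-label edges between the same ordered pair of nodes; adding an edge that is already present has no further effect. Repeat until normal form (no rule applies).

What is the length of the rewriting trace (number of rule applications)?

start.  V:7 E:3  edges: 1-p->2 4-p->3 6-p->5
1. fire R0 via {0↦3, 1↦0, 2↦4}  →  V:5 E:2  edges: 1-p->2 6-p->5
2. fire R0 via {0↦5, 1↦0, 2↦6}  →  V:3 E:1  edges: 1-p->2
halt: no rule applies after step 2

Answer: 2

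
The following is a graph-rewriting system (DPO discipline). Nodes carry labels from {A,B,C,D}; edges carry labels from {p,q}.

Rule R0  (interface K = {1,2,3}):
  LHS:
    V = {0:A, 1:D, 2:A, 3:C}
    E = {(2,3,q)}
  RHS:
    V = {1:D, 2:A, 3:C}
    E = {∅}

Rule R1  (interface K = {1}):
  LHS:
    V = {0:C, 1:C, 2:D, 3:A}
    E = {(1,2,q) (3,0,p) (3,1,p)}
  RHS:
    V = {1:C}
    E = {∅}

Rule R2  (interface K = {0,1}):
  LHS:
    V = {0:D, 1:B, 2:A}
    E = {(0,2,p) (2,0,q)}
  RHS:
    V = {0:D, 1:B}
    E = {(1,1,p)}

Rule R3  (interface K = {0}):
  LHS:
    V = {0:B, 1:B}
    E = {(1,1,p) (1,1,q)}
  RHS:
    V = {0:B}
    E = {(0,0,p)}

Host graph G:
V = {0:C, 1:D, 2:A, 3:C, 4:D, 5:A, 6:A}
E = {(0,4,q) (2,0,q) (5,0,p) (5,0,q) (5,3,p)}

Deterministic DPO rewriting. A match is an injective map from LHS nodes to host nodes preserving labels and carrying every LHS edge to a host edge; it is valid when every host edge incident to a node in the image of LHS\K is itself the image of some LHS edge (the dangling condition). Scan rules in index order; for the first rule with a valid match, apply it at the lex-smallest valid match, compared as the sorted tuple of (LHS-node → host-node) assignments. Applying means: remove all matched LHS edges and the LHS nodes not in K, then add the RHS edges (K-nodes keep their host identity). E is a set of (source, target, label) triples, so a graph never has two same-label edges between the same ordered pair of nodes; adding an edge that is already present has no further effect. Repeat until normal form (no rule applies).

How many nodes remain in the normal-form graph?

start.  V:7 E:5  edges: 0-q->4 2-q->0 5-p->0 5-q->0 5-p->3
1. fire R0 via {0↦6, 1↦1, 2↦2, 3↦0}  →  V:6 E:4  edges: 0-q->4 5-p->0 5-q->0 5-p->3
2. fire R0 via {0↦2, 1↦1, 2↦5, 3↦0}  →  V:5 E:3  edges: 0-q->4 5-p->0 5-p->3
3. fire R1 via {0↦3, 1↦0, 2↦4, 3↦5}  →  V:2 E:0  edges: ∅
normal form: no rule applies after step 3
NF nodes: {0:C, 1:D}

Answer: 2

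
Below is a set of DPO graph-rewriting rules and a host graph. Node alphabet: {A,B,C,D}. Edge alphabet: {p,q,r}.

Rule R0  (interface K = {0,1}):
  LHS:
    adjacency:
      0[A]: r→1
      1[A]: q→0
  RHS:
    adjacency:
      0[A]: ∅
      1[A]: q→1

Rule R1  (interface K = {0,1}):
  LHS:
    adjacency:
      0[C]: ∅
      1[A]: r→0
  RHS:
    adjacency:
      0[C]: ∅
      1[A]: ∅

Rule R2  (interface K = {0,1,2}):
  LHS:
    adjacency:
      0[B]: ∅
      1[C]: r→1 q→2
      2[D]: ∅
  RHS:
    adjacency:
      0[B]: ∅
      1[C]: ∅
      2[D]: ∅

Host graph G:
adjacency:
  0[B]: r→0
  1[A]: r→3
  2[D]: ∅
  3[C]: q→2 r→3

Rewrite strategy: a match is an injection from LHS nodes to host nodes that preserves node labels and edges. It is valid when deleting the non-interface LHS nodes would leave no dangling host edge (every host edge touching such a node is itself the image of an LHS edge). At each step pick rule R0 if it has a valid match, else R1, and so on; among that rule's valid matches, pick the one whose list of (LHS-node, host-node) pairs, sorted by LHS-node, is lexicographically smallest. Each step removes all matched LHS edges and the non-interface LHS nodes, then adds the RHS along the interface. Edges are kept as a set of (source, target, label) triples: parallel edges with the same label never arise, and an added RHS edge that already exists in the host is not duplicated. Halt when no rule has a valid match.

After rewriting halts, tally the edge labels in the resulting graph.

initial: |V|=4 |E|=4  E = 0-r->0 1-r->3 3-q->2 3-r->3
step 1: apply R1 at {0↦3, 1↦1}  → |V|=4 |E|=3  E = 0-r->0 3-q->2 3-r->3
step 2: apply R2 at {0↦0, 1↦3, 2↦2}  → |V|=4 |E|=1  E = 0-r->0
final graph: no rule applies after step 2
NF edges: [(0, 0, 'r')]

Answer: r:1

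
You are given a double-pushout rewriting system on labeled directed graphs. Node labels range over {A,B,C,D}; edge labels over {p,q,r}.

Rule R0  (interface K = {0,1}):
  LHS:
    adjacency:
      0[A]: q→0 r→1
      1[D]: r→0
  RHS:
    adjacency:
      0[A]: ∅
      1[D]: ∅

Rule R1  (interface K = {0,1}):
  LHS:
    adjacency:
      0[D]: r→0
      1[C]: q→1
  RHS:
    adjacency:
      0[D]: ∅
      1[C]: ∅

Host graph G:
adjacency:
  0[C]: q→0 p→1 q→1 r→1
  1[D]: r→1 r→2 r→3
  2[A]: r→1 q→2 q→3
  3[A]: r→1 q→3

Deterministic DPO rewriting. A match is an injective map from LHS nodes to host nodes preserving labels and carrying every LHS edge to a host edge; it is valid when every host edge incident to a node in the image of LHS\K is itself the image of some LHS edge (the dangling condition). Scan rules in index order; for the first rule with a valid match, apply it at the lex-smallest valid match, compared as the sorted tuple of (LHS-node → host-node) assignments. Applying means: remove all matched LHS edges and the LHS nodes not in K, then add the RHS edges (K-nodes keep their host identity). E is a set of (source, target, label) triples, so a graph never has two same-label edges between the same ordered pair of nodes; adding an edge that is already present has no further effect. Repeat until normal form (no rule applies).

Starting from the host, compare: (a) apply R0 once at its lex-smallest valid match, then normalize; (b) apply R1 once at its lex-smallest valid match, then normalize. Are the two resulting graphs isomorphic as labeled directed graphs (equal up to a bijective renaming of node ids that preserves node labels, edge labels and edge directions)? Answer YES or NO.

Answer: YES

Rewrite trace:
branch R0-first: apply at {0↦2, 1↦1} → |E|=9, then 2 more step(s) → NF |V|=4 |E|=4 V={0:C, 1:D, 2:A, 3:A} E=0-p->1 0-q->1 0-r->1 2-q->3
branch R1-first: apply at {0↦1, 1↦0} → |E|=10, then 2 more step(s) → NF |V|=4 |E|=4 V={0:C, 1:D, 2:A, 3:A} E=0-p->1 0-q->1 0-r->1 2-q->3
graphs isomorphic (equal up to label-preserving node renaming)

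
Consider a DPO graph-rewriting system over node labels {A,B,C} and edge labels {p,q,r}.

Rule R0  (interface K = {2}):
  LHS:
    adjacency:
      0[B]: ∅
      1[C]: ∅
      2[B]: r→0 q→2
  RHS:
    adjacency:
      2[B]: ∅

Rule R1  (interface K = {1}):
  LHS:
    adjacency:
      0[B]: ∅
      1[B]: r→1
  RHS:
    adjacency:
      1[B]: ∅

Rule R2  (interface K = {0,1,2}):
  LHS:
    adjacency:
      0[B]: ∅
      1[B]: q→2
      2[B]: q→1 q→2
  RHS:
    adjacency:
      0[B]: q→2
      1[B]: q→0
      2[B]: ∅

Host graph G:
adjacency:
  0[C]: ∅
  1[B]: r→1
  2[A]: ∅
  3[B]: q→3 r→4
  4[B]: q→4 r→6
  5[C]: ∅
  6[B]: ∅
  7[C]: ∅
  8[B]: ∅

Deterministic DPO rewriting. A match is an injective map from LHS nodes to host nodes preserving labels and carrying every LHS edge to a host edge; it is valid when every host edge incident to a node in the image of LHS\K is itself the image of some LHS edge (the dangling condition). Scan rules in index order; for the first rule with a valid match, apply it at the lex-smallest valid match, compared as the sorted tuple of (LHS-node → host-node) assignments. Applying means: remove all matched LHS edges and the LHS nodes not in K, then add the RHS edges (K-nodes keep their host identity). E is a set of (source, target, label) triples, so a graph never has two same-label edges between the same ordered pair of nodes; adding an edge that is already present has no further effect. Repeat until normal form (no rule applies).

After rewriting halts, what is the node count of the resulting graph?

initial: |V|=9 |E|=5  E = 1-r->1 3-q->3 3-r->4 4-q->4 4-r->6
step 1: apply R0 at {0↦6, 1↦0, 2↦4}  → |V|=7 |E|=3  E = 1-r->1 3-q->3 3-r->4
step 2: apply R0 at {0↦4, 1↦5, 2↦3}  → |V|=5 |E|=1  E = 1-r->1
step 3: apply R1 at {0↦3, 1↦1}  → |V|=4 |E|=0  E = ∅
final graph: no rule applies after step 3
NF nodes: {1:B, 2:A, 7:C, 8:B}

Answer: 4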